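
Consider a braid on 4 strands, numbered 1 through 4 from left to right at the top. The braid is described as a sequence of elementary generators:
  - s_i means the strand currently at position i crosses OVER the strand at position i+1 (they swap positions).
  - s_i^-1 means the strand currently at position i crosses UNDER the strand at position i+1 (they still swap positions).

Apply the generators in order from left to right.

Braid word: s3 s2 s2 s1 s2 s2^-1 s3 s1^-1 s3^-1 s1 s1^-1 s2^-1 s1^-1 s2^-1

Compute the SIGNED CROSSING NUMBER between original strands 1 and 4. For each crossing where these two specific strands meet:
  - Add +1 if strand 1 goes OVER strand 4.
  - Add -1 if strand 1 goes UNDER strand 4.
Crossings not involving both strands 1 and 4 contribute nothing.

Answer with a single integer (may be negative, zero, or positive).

Gen 1: crossing 3x4. Both 1&4? no. Sum: 0
Gen 2: crossing 2x4. Both 1&4? no. Sum: 0
Gen 3: crossing 4x2. Both 1&4? no. Sum: 0
Gen 4: crossing 1x2. Both 1&4? no. Sum: 0
Gen 5: 1 over 4. Both 1&4? yes. Contrib: +1. Sum: 1
Gen 6: 4 under 1. Both 1&4? yes. Contrib: +1. Sum: 2
Gen 7: crossing 4x3. Both 1&4? no. Sum: 2
Gen 8: crossing 2x1. Both 1&4? no. Sum: 2
Gen 9: crossing 3x4. Both 1&4? no. Sum: 2
Gen 10: crossing 1x2. Both 1&4? no. Sum: 2
Gen 11: crossing 2x1. Both 1&4? no. Sum: 2
Gen 12: crossing 2x4. Both 1&4? no. Sum: 2
Gen 13: 1 under 4. Both 1&4? yes. Contrib: -1. Sum: 1
Gen 14: crossing 1x2. Both 1&4? no. Sum: 1

Answer: 1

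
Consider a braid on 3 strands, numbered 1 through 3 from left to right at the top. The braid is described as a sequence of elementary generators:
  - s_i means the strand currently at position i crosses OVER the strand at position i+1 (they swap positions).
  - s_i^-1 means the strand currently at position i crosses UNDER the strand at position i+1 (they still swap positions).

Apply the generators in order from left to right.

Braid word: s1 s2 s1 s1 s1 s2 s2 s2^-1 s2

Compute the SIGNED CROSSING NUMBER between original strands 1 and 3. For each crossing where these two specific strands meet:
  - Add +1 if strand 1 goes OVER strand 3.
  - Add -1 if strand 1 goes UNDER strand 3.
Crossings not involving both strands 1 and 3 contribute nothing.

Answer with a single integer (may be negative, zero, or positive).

Answer: 1

Derivation:
Gen 1: crossing 1x2. Both 1&3? no. Sum: 0
Gen 2: 1 over 3. Both 1&3? yes. Contrib: +1. Sum: 1
Gen 3: crossing 2x3. Both 1&3? no. Sum: 1
Gen 4: crossing 3x2. Both 1&3? no. Sum: 1
Gen 5: crossing 2x3. Both 1&3? no. Sum: 1
Gen 6: crossing 2x1. Both 1&3? no. Sum: 1
Gen 7: crossing 1x2. Both 1&3? no. Sum: 1
Gen 8: crossing 2x1. Both 1&3? no. Sum: 1
Gen 9: crossing 1x2. Both 1&3? no. Sum: 1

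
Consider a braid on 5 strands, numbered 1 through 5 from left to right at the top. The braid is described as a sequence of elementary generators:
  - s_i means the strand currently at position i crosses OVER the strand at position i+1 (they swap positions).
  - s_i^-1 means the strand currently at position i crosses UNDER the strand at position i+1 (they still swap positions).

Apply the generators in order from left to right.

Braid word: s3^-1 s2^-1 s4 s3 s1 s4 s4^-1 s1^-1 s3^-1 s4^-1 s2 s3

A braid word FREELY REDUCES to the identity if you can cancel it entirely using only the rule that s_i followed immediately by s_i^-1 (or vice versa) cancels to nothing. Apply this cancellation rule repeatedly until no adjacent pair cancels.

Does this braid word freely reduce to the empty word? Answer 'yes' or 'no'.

Answer: yes

Derivation:
Gen 1 (s3^-1): push. Stack: [s3^-1]
Gen 2 (s2^-1): push. Stack: [s3^-1 s2^-1]
Gen 3 (s4): push. Stack: [s3^-1 s2^-1 s4]
Gen 4 (s3): push. Stack: [s3^-1 s2^-1 s4 s3]
Gen 5 (s1): push. Stack: [s3^-1 s2^-1 s4 s3 s1]
Gen 6 (s4): push. Stack: [s3^-1 s2^-1 s4 s3 s1 s4]
Gen 7 (s4^-1): cancels prior s4. Stack: [s3^-1 s2^-1 s4 s3 s1]
Gen 8 (s1^-1): cancels prior s1. Stack: [s3^-1 s2^-1 s4 s3]
Gen 9 (s3^-1): cancels prior s3. Stack: [s3^-1 s2^-1 s4]
Gen 10 (s4^-1): cancels prior s4. Stack: [s3^-1 s2^-1]
Gen 11 (s2): cancels prior s2^-1. Stack: [s3^-1]
Gen 12 (s3): cancels prior s3^-1. Stack: []
Reduced word: (empty)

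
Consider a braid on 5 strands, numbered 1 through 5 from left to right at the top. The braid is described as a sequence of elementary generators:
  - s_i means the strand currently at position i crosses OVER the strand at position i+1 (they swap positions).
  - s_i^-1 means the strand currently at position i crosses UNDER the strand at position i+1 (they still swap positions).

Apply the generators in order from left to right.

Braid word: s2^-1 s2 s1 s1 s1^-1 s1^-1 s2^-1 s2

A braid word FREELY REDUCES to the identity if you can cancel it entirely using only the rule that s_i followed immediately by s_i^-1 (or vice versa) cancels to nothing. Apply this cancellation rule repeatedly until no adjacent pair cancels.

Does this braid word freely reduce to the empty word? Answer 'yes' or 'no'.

Answer: yes

Derivation:
Gen 1 (s2^-1): push. Stack: [s2^-1]
Gen 2 (s2): cancels prior s2^-1. Stack: []
Gen 3 (s1): push. Stack: [s1]
Gen 4 (s1): push. Stack: [s1 s1]
Gen 5 (s1^-1): cancels prior s1. Stack: [s1]
Gen 6 (s1^-1): cancels prior s1. Stack: []
Gen 7 (s2^-1): push. Stack: [s2^-1]
Gen 8 (s2): cancels prior s2^-1. Stack: []
Reduced word: (empty)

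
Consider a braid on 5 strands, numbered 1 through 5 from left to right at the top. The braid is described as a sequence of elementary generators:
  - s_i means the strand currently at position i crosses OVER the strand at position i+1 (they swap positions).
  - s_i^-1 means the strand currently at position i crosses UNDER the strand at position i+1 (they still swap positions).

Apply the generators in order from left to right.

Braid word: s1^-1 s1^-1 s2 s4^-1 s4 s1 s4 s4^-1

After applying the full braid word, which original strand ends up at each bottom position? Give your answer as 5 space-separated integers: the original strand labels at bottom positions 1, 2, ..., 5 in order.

Answer: 3 1 2 4 5

Derivation:
Gen 1 (s1^-1): strand 1 crosses under strand 2. Perm now: [2 1 3 4 5]
Gen 2 (s1^-1): strand 2 crosses under strand 1. Perm now: [1 2 3 4 5]
Gen 3 (s2): strand 2 crosses over strand 3. Perm now: [1 3 2 4 5]
Gen 4 (s4^-1): strand 4 crosses under strand 5. Perm now: [1 3 2 5 4]
Gen 5 (s4): strand 5 crosses over strand 4. Perm now: [1 3 2 4 5]
Gen 6 (s1): strand 1 crosses over strand 3. Perm now: [3 1 2 4 5]
Gen 7 (s4): strand 4 crosses over strand 5. Perm now: [3 1 2 5 4]
Gen 8 (s4^-1): strand 5 crosses under strand 4. Perm now: [3 1 2 4 5]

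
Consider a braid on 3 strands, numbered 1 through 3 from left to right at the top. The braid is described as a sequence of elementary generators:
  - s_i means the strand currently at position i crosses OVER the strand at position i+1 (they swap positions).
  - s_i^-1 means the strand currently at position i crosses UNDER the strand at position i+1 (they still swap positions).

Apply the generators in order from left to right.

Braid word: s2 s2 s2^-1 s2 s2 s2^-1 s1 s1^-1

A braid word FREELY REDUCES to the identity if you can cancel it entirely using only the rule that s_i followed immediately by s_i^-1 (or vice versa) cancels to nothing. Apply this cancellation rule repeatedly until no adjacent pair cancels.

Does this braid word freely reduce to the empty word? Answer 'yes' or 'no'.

Answer: no

Derivation:
Gen 1 (s2): push. Stack: [s2]
Gen 2 (s2): push. Stack: [s2 s2]
Gen 3 (s2^-1): cancels prior s2. Stack: [s2]
Gen 4 (s2): push. Stack: [s2 s2]
Gen 5 (s2): push. Stack: [s2 s2 s2]
Gen 6 (s2^-1): cancels prior s2. Stack: [s2 s2]
Gen 7 (s1): push. Stack: [s2 s2 s1]
Gen 8 (s1^-1): cancels prior s1. Stack: [s2 s2]
Reduced word: s2 s2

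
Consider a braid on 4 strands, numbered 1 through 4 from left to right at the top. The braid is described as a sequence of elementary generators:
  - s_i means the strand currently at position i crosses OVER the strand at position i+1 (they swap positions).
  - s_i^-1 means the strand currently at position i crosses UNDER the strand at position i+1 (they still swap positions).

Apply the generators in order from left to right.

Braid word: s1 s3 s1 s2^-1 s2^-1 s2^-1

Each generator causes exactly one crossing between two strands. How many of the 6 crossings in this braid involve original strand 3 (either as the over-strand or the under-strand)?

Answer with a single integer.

Answer: 1

Derivation:
Gen 1: crossing 1x2. Involves strand 3? no. Count so far: 0
Gen 2: crossing 3x4. Involves strand 3? yes. Count so far: 1
Gen 3: crossing 2x1. Involves strand 3? no. Count so far: 1
Gen 4: crossing 2x4. Involves strand 3? no. Count so far: 1
Gen 5: crossing 4x2. Involves strand 3? no. Count so far: 1
Gen 6: crossing 2x4. Involves strand 3? no. Count so far: 1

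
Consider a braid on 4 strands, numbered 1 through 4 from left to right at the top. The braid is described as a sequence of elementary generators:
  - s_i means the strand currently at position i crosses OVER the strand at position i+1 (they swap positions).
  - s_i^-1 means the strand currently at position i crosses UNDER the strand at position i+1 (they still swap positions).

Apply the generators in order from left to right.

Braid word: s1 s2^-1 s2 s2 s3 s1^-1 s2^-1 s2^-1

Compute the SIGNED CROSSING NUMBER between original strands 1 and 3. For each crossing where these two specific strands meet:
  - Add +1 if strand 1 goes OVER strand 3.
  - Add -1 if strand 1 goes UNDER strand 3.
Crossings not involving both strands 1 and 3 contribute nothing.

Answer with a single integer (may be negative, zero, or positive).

Answer: -1

Derivation:
Gen 1: crossing 1x2. Both 1&3? no. Sum: 0
Gen 2: 1 under 3. Both 1&3? yes. Contrib: -1. Sum: -1
Gen 3: 3 over 1. Both 1&3? yes. Contrib: -1. Sum: -2
Gen 4: 1 over 3. Both 1&3? yes. Contrib: +1. Sum: -1
Gen 5: crossing 1x4. Both 1&3? no. Sum: -1
Gen 6: crossing 2x3. Both 1&3? no. Sum: -1
Gen 7: crossing 2x4. Both 1&3? no. Sum: -1
Gen 8: crossing 4x2. Both 1&3? no. Sum: -1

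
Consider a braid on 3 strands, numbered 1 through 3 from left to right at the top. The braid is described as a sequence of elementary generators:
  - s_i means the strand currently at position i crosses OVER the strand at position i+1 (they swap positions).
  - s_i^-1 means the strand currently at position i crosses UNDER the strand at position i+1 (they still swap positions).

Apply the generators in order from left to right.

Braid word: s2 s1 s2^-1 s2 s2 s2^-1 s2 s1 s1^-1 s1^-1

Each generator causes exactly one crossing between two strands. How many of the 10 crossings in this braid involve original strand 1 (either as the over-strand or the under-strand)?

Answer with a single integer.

Gen 1: crossing 2x3. Involves strand 1? no. Count so far: 0
Gen 2: crossing 1x3. Involves strand 1? yes. Count so far: 1
Gen 3: crossing 1x2. Involves strand 1? yes. Count so far: 2
Gen 4: crossing 2x1. Involves strand 1? yes. Count so far: 3
Gen 5: crossing 1x2. Involves strand 1? yes. Count so far: 4
Gen 6: crossing 2x1. Involves strand 1? yes. Count so far: 5
Gen 7: crossing 1x2. Involves strand 1? yes. Count so far: 6
Gen 8: crossing 3x2. Involves strand 1? no. Count so far: 6
Gen 9: crossing 2x3. Involves strand 1? no. Count so far: 6
Gen 10: crossing 3x2. Involves strand 1? no. Count so far: 6

Answer: 6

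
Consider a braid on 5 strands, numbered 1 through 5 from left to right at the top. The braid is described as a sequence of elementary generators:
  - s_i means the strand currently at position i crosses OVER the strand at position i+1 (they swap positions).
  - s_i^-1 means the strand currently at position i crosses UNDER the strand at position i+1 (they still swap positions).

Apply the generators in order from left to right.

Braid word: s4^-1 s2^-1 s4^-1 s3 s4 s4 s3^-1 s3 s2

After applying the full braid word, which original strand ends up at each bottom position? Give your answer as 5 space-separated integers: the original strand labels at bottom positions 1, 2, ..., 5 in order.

Answer: 1 4 3 2 5

Derivation:
Gen 1 (s4^-1): strand 4 crosses under strand 5. Perm now: [1 2 3 5 4]
Gen 2 (s2^-1): strand 2 crosses under strand 3. Perm now: [1 3 2 5 4]
Gen 3 (s4^-1): strand 5 crosses under strand 4. Perm now: [1 3 2 4 5]
Gen 4 (s3): strand 2 crosses over strand 4. Perm now: [1 3 4 2 5]
Gen 5 (s4): strand 2 crosses over strand 5. Perm now: [1 3 4 5 2]
Gen 6 (s4): strand 5 crosses over strand 2. Perm now: [1 3 4 2 5]
Gen 7 (s3^-1): strand 4 crosses under strand 2. Perm now: [1 3 2 4 5]
Gen 8 (s3): strand 2 crosses over strand 4. Perm now: [1 3 4 2 5]
Gen 9 (s2): strand 3 crosses over strand 4. Perm now: [1 4 3 2 5]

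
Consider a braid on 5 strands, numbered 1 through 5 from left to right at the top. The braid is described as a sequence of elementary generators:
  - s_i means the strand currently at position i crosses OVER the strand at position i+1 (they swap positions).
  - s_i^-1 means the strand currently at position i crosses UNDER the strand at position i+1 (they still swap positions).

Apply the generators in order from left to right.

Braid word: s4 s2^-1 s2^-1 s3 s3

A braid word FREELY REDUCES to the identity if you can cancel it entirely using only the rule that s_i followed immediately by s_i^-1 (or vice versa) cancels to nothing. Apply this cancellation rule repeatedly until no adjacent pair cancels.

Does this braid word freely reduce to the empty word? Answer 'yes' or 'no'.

Answer: no

Derivation:
Gen 1 (s4): push. Stack: [s4]
Gen 2 (s2^-1): push. Stack: [s4 s2^-1]
Gen 3 (s2^-1): push. Stack: [s4 s2^-1 s2^-1]
Gen 4 (s3): push. Stack: [s4 s2^-1 s2^-1 s3]
Gen 5 (s3): push. Stack: [s4 s2^-1 s2^-1 s3 s3]
Reduced word: s4 s2^-1 s2^-1 s3 s3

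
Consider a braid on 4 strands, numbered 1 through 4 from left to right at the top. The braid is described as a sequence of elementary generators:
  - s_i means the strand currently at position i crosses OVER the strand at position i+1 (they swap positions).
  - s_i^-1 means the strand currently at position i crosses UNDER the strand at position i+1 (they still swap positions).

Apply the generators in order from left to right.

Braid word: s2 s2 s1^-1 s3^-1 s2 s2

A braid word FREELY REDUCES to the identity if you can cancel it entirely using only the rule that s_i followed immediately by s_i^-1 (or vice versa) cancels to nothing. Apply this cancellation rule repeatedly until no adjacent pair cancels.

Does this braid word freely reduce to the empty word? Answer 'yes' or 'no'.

Answer: no

Derivation:
Gen 1 (s2): push. Stack: [s2]
Gen 2 (s2): push. Stack: [s2 s2]
Gen 3 (s1^-1): push. Stack: [s2 s2 s1^-1]
Gen 4 (s3^-1): push. Stack: [s2 s2 s1^-1 s3^-1]
Gen 5 (s2): push. Stack: [s2 s2 s1^-1 s3^-1 s2]
Gen 6 (s2): push. Stack: [s2 s2 s1^-1 s3^-1 s2 s2]
Reduced word: s2 s2 s1^-1 s3^-1 s2 s2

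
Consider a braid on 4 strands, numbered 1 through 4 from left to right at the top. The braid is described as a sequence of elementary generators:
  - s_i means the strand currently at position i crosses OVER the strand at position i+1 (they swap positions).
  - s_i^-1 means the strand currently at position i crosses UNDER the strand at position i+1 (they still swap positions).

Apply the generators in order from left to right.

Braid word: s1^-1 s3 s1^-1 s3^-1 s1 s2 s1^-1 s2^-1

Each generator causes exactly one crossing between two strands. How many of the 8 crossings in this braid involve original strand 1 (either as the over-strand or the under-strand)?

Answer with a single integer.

Answer: 5

Derivation:
Gen 1: crossing 1x2. Involves strand 1? yes. Count so far: 1
Gen 2: crossing 3x4. Involves strand 1? no. Count so far: 1
Gen 3: crossing 2x1. Involves strand 1? yes. Count so far: 2
Gen 4: crossing 4x3. Involves strand 1? no. Count so far: 2
Gen 5: crossing 1x2. Involves strand 1? yes. Count so far: 3
Gen 6: crossing 1x3. Involves strand 1? yes. Count so far: 4
Gen 7: crossing 2x3. Involves strand 1? no. Count so far: 4
Gen 8: crossing 2x1. Involves strand 1? yes. Count so far: 5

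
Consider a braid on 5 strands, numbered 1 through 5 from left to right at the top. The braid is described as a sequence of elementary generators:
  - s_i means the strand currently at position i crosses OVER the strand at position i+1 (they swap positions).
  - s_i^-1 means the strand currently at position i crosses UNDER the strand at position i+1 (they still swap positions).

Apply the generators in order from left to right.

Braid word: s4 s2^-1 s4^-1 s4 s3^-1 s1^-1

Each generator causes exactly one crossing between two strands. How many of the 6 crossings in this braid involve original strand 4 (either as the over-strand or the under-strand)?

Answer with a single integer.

Gen 1: crossing 4x5. Involves strand 4? yes. Count so far: 1
Gen 2: crossing 2x3. Involves strand 4? no. Count so far: 1
Gen 3: crossing 5x4. Involves strand 4? yes. Count so far: 2
Gen 4: crossing 4x5. Involves strand 4? yes. Count so far: 3
Gen 5: crossing 2x5. Involves strand 4? no. Count so far: 3
Gen 6: crossing 1x3. Involves strand 4? no. Count so far: 3

Answer: 3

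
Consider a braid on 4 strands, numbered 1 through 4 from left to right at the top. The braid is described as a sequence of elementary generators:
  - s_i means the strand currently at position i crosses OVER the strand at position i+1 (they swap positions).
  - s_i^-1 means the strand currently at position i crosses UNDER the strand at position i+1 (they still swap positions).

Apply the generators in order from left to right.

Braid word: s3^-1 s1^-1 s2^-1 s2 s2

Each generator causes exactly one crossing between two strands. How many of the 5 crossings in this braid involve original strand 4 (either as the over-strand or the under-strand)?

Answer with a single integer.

Answer: 4

Derivation:
Gen 1: crossing 3x4. Involves strand 4? yes. Count so far: 1
Gen 2: crossing 1x2. Involves strand 4? no. Count so far: 1
Gen 3: crossing 1x4. Involves strand 4? yes. Count so far: 2
Gen 4: crossing 4x1. Involves strand 4? yes. Count so far: 3
Gen 5: crossing 1x4. Involves strand 4? yes. Count so far: 4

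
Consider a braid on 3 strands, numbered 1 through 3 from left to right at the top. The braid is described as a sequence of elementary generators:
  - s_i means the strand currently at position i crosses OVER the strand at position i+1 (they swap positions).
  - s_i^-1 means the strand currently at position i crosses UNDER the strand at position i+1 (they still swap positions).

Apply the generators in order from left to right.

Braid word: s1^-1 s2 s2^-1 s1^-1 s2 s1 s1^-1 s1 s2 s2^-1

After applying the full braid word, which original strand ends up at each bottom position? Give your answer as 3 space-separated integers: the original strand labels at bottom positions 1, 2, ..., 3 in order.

Gen 1 (s1^-1): strand 1 crosses under strand 2. Perm now: [2 1 3]
Gen 2 (s2): strand 1 crosses over strand 3. Perm now: [2 3 1]
Gen 3 (s2^-1): strand 3 crosses under strand 1. Perm now: [2 1 3]
Gen 4 (s1^-1): strand 2 crosses under strand 1. Perm now: [1 2 3]
Gen 5 (s2): strand 2 crosses over strand 3. Perm now: [1 3 2]
Gen 6 (s1): strand 1 crosses over strand 3. Perm now: [3 1 2]
Gen 7 (s1^-1): strand 3 crosses under strand 1. Perm now: [1 3 2]
Gen 8 (s1): strand 1 crosses over strand 3. Perm now: [3 1 2]
Gen 9 (s2): strand 1 crosses over strand 2. Perm now: [3 2 1]
Gen 10 (s2^-1): strand 2 crosses under strand 1. Perm now: [3 1 2]

Answer: 3 1 2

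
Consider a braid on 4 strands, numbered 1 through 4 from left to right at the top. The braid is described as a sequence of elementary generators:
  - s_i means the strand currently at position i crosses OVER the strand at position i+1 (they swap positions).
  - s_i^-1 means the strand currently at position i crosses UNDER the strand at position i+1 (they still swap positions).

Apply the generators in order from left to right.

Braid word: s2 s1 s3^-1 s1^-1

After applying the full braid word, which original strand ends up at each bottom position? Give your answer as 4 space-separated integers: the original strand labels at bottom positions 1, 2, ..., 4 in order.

Answer: 1 3 4 2

Derivation:
Gen 1 (s2): strand 2 crosses over strand 3. Perm now: [1 3 2 4]
Gen 2 (s1): strand 1 crosses over strand 3. Perm now: [3 1 2 4]
Gen 3 (s3^-1): strand 2 crosses under strand 4. Perm now: [3 1 4 2]
Gen 4 (s1^-1): strand 3 crosses under strand 1. Perm now: [1 3 4 2]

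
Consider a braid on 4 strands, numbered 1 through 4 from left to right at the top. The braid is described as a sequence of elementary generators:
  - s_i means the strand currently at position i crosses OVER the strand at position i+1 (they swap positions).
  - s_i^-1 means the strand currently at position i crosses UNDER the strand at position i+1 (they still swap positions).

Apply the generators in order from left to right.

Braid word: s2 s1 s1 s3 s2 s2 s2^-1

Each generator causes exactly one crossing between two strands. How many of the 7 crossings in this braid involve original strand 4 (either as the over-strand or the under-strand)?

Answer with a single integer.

Answer: 4

Derivation:
Gen 1: crossing 2x3. Involves strand 4? no. Count so far: 0
Gen 2: crossing 1x3. Involves strand 4? no. Count so far: 0
Gen 3: crossing 3x1. Involves strand 4? no. Count so far: 0
Gen 4: crossing 2x4. Involves strand 4? yes. Count so far: 1
Gen 5: crossing 3x4. Involves strand 4? yes. Count so far: 2
Gen 6: crossing 4x3. Involves strand 4? yes. Count so far: 3
Gen 7: crossing 3x4. Involves strand 4? yes. Count so far: 4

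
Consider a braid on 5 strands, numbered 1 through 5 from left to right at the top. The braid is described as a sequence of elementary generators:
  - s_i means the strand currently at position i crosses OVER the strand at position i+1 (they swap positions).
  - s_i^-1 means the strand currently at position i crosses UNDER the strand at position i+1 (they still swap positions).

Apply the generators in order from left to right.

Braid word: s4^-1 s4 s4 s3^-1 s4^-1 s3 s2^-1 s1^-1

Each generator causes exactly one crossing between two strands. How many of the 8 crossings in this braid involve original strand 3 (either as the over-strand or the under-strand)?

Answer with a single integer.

Answer: 2

Derivation:
Gen 1: crossing 4x5. Involves strand 3? no. Count so far: 0
Gen 2: crossing 5x4. Involves strand 3? no. Count so far: 0
Gen 3: crossing 4x5. Involves strand 3? no. Count so far: 0
Gen 4: crossing 3x5. Involves strand 3? yes. Count so far: 1
Gen 5: crossing 3x4. Involves strand 3? yes. Count so far: 2
Gen 6: crossing 5x4. Involves strand 3? no. Count so far: 2
Gen 7: crossing 2x4. Involves strand 3? no. Count so far: 2
Gen 8: crossing 1x4. Involves strand 3? no. Count so far: 2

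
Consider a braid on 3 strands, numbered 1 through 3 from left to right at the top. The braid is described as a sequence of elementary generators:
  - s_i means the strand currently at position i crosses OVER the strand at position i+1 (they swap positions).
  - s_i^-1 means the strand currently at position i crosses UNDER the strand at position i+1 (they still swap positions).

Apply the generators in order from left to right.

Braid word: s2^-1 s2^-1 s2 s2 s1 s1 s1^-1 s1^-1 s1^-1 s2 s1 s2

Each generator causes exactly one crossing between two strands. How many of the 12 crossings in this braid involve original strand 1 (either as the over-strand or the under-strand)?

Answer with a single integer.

Answer: 7

Derivation:
Gen 1: crossing 2x3. Involves strand 1? no. Count so far: 0
Gen 2: crossing 3x2. Involves strand 1? no. Count so far: 0
Gen 3: crossing 2x3. Involves strand 1? no. Count so far: 0
Gen 4: crossing 3x2. Involves strand 1? no. Count so far: 0
Gen 5: crossing 1x2. Involves strand 1? yes. Count so far: 1
Gen 6: crossing 2x1. Involves strand 1? yes. Count so far: 2
Gen 7: crossing 1x2. Involves strand 1? yes. Count so far: 3
Gen 8: crossing 2x1. Involves strand 1? yes. Count so far: 4
Gen 9: crossing 1x2. Involves strand 1? yes. Count so far: 5
Gen 10: crossing 1x3. Involves strand 1? yes. Count so far: 6
Gen 11: crossing 2x3. Involves strand 1? no. Count so far: 6
Gen 12: crossing 2x1. Involves strand 1? yes. Count so far: 7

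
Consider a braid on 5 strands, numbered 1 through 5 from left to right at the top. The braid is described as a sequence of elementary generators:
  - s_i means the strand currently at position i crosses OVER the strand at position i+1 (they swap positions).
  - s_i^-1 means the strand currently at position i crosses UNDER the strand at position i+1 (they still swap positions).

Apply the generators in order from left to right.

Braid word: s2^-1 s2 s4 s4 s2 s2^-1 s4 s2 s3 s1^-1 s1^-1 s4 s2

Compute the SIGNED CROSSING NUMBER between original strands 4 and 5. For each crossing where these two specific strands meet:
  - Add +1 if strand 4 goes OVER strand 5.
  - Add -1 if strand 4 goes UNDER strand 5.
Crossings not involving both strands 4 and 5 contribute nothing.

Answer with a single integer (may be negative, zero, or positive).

Gen 1: crossing 2x3. Both 4&5? no. Sum: 0
Gen 2: crossing 3x2. Both 4&5? no. Sum: 0
Gen 3: 4 over 5. Both 4&5? yes. Contrib: +1. Sum: 1
Gen 4: 5 over 4. Both 4&5? yes. Contrib: -1. Sum: 0
Gen 5: crossing 2x3. Both 4&5? no. Sum: 0
Gen 6: crossing 3x2. Both 4&5? no. Sum: 0
Gen 7: 4 over 5. Both 4&5? yes. Contrib: +1. Sum: 1
Gen 8: crossing 2x3. Both 4&5? no. Sum: 1
Gen 9: crossing 2x5. Both 4&5? no. Sum: 1
Gen 10: crossing 1x3. Both 4&5? no. Sum: 1
Gen 11: crossing 3x1. Both 4&5? no. Sum: 1
Gen 12: crossing 2x4. Both 4&5? no. Sum: 1
Gen 13: crossing 3x5. Both 4&5? no. Sum: 1

Answer: 1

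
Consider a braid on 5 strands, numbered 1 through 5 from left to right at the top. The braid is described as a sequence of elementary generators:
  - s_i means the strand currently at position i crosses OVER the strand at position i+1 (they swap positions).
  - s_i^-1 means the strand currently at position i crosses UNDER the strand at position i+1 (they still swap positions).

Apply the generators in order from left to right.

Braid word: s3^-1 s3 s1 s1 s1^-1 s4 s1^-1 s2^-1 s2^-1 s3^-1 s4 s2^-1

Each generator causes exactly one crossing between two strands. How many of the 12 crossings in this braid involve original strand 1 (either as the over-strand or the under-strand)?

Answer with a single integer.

Answer: 4

Derivation:
Gen 1: crossing 3x4. Involves strand 1? no. Count so far: 0
Gen 2: crossing 4x3. Involves strand 1? no. Count so far: 0
Gen 3: crossing 1x2. Involves strand 1? yes. Count so far: 1
Gen 4: crossing 2x1. Involves strand 1? yes. Count so far: 2
Gen 5: crossing 1x2. Involves strand 1? yes. Count so far: 3
Gen 6: crossing 4x5. Involves strand 1? no. Count so far: 3
Gen 7: crossing 2x1. Involves strand 1? yes. Count so far: 4
Gen 8: crossing 2x3. Involves strand 1? no. Count so far: 4
Gen 9: crossing 3x2. Involves strand 1? no. Count so far: 4
Gen 10: crossing 3x5. Involves strand 1? no. Count so far: 4
Gen 11: crossing 3x4. Involves strand 1? no. Count so far: 4
Gen 12: crossing 2x5. Involves strand 1? no. Count so far: 4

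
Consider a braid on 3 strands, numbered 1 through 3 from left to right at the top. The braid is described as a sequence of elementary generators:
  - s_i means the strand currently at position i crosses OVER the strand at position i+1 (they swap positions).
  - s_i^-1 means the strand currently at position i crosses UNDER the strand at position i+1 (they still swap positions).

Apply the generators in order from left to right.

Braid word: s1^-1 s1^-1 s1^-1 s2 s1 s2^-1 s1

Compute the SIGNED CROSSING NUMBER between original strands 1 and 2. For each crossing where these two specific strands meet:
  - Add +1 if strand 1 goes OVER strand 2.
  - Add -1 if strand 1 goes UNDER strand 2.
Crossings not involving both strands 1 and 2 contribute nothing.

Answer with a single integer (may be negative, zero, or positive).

Answer: 0

Derivation:
Gen 1: 1 under 2. Both 1&2? yes. Contrib: -1. Sum: -1
Gen 2: 2 under 1. Both 1&2? yes. Contrib: +1. Sum: 0
Gen 3: 1 under 2. Both 1&2? yes. Contrib: -1. Sum: -1
Gen 4: crossing 1x3. Both 1&2? no. Sum: -1
Gen 5: crossing 2x3. Both 1&2? no. Sum: -1
Gen 6: 2 under 1. Both 1&2? yes. Contrib: +1. Sum: 0
Gen 7: crossing 3x1. Both 1&2? no. Sum: 0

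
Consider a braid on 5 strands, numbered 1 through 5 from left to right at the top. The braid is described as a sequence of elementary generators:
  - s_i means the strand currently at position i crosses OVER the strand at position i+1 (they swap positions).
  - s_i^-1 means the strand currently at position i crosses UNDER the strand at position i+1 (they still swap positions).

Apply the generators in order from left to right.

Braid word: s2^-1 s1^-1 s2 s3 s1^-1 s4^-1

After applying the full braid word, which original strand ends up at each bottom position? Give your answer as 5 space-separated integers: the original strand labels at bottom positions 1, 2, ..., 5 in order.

Gen 1 (s2^-1): strand 2 crosses under strand 3. Perm now: [1 3 2 4 5]
Gen 2 (s1^-1): strand 1 crosses under strand 3. Perm now: [3 1 2 4 5]
Gen 3 (s2): strand 1 crosses over strand 2. Perm now: [3 2 1 4 5]
Gen 4 (s3): strand 1 crosses over strand 4. Perm now: [3 2 4 1 5]
Gen 5 (s1^-1): strand 3 crosses under strand 2. Perm now: [2 3 4 1 5]
Gen 6 (s4^-1): strand 1 crosses under strand 5. Perm now: [2 3 4 5 1]

Answer: 2 3 4 5 1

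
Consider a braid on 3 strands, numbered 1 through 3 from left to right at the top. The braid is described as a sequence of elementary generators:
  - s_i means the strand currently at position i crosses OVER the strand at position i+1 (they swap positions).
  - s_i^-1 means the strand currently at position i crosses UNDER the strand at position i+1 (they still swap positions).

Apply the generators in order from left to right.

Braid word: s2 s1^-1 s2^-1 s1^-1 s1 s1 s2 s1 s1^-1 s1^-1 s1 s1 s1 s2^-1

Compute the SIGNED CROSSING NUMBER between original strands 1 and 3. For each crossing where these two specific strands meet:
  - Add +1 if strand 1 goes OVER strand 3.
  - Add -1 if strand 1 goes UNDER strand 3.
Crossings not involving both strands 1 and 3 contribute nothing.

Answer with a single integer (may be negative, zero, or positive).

Answer: -3

Derivation:
Gen 1: crossing 2x3. Both 1&3? no. Sum: 0
Gen 2: 1 under 3. Both 1&3? yes. Contrib: -1. Sum: -1
Gen 3: crossing 1x2. Both 1&3? no. Sum: -1
Gen 4: crossing 3x2. Both 1&3? no. Sum: -1
Gen 5: crossing 2x3. Both 1&3? no. Sum: -1
Gen 6: crossing 3x2. Both 1&3? no. Sum: -1
Gen 7: 3 over 1. Both 1&3? yes. Contrib: -1. Sum: -2
Gen 8: crossing 2x1. Both 1&3? no. Sum: -2
Gen 9: crossing 1x2. Both 1&3? no. Sum: -2
Gen 10: crossing 2x1. Both 1&3? no. Sum: -2
Gen 11: crossing 1x2. Both 1&3? no. Sum: -2
Gen 12: crossing 2x1. Both 1&3? no. Sum: -2
Gen 13: crossing 1x2. Both 1&3? no. Sum: -2
Gen 14: 1 under 3. Both 1&3? yes. Contrib: -1. Sum: -3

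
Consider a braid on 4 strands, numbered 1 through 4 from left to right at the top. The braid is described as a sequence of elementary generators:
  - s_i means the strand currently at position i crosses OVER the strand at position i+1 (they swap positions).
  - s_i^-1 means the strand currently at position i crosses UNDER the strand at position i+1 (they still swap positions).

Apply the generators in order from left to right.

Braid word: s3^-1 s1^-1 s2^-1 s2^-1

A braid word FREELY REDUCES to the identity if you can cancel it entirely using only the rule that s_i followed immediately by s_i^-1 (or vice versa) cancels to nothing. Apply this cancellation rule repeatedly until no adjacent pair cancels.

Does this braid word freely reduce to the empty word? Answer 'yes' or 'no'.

Gen 1 (s3^-1): push. Stack: [s3^-1]
Gen 2 (s1^-1): push. Stack: [s3^-1 s1^-1]
Gen 3 (s2^-1): push. Stack: [s3^-1 s1^-1 s2^-1]
Gen 4 (s2^-1): push. Stack: [s3^-1 s1^-1 s2^-1 s2^-1]
Reduced word: s3^-1 s1^-1 s2^-1 s2^-1

Answer: no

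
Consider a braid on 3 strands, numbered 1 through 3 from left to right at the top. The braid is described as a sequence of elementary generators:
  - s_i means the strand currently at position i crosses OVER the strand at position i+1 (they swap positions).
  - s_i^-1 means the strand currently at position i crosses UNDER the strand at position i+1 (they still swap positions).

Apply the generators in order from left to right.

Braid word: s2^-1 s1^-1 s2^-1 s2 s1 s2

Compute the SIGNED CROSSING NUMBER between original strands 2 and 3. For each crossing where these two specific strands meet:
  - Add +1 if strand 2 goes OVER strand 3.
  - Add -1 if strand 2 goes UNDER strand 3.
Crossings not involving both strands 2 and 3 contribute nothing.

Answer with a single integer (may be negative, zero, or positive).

Gen 1: 2 under 3. Both 2&3? yes. Contrib: -1. Sum: -1
Gen 2: crossing 1x3. Both 2&3? no. Sum: -1
Gen 3: crossing 1x2. Both 2&3? no. Sum: -1
Gen 4: crossing 2x1. Both 2&3? no. Sum: -1
Gen 5: crossing 3x1. Both 2&3? no. Sum: -1
Gen 6: 3 over 2. Both 2&3? yes. Contrib: -1. Sum: -2

Answer: -2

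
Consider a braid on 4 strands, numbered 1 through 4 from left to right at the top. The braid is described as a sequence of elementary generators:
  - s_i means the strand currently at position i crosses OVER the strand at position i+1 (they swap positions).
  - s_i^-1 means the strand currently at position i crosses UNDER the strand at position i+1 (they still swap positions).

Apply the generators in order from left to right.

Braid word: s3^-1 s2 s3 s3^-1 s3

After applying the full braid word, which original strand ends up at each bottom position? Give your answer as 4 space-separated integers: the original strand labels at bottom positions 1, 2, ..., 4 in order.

Answer: 1 4 3 2

Derivation:
Gen 1 (s3^-1): strand 3 crosses under strand 4. Perm now: [1 2 4 3]
Gen 2 (s2): strand 2 crosses over strand 4. Perm now: [1 4 2 3]
Gen 3 (s3): strand 2 crosses over strand 3. Perm now: [1 4 3 2]
Gen 4 (s3^-1): strand 3 crosses under strand 2. Perm now: [1 4 2 3]
Gen 5 (s3): strand 2 crosses over strand 3. Perm now: [1 4 3 2]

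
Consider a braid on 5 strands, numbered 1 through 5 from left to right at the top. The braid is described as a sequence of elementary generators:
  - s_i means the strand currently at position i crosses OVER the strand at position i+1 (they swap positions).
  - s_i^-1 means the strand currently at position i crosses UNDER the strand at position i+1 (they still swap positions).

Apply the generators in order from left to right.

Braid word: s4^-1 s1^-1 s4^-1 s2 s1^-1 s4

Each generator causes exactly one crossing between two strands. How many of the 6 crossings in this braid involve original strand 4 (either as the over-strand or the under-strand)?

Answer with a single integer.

Answer: 3

Derivation:
Gen 1: crossing 4x5. Involves strand 4? yes. Count so far: 1
Gen 2: crossing 1x2. Involves strand 4? no. Count so far: 1
Gen 3: crossing 5x4. Involves strand 4? yes. Count so far: 2
Gen 4: crossing 1x3. Involves strand 4? no. Count so far: 2
Gen 5: crossing 2x3. Involves strand 4? no. Count so far: 2
Gen 6: crossing 4x5. Involves strand 4? yes. Count so far: 3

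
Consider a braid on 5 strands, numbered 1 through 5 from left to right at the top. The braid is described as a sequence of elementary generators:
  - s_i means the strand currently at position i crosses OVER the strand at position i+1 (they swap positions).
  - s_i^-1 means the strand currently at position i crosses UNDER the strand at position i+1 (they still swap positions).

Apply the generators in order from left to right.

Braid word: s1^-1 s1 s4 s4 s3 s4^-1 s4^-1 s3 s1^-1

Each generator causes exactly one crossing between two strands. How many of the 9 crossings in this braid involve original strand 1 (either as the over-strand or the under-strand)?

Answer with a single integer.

Gen 1: crossing 1x2. Involves strand 1? yes. Count so far: 1
Gen 2: crossing 2x1. Involves strand 1? yes. Count so far: 2
Gen 3: crossing 4x5. Involves strand 1? no. Count so far: 2
Gen 4: crossing 5x4. Involves strand 1? no. Count so far: 2
Gen 5: crossing 3x4. Involves strand 1? no. Count so far: 2
Gen 6: crossing 3x5. Involves strand 1? no. Count so far: 2
Gen 7: crossing 5x3. Involves strand 1? no. Count so far: 2
Gen 8: crossing 4x3. Involves strand 1? no. Count so far: 2
Gen 9: crossing 1x2. Involves strand 1? yes. Count so far: 3

Answer: 3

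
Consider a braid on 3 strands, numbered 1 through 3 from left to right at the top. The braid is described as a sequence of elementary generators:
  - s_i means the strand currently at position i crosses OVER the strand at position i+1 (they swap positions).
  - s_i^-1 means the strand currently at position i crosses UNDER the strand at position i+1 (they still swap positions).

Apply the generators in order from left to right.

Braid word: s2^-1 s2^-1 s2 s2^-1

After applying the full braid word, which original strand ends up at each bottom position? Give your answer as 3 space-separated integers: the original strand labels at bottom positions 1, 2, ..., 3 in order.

Gen 1 (s2^-1): strand 2 crosses under strand 3. Perm now: [1 3 2]
Gen 2 (s2^-1): strand 3 crosses under strand 2. Perm now: [1 2 3]
Gen 3 (s2): strand 2 crosses over strand 3. Perm now: [1 3 2]
Gen 4 (s2^-1): strand 3 crosses under strand 2. Perm now: [1 2 3]

Answer: 1 2 3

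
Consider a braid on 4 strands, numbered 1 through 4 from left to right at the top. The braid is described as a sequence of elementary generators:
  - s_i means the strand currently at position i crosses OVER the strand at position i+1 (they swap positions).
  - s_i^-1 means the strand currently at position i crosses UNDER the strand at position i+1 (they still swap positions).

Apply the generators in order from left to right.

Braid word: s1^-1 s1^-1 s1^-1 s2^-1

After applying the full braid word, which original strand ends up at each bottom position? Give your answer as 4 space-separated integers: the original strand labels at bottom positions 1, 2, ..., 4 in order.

Answer: 2 3 1 4

Derivation:
Gen 1 (s1^-1): strand 1 crosses under strand 2. Perm now: [2 1 3 4]
Gen 2 (s1^-1): strand 2 crosses under strand 1. Perm now: [1 2 3 4]
Gen 3 (s1^-1): strand 1 crosses under strand 2. Perm now: [2 1 3 4]
Gen 4 (s2^-1): strand 1 crosses under strand 3. Perm now: [2 3 1 4]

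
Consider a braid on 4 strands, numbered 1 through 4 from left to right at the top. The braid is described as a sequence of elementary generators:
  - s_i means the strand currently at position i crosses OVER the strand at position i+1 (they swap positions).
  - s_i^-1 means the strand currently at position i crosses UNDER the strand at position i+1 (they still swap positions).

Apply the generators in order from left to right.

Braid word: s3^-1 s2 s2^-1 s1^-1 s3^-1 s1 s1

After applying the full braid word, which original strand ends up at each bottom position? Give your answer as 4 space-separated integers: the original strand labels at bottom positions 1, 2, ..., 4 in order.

Answer: 2 1 3 4

Derivation:
Gen 1 (s3^-1): strand 3 crosses under strand 4. Perm now: [1 2 4 3]
Gen 2 (s2): strand 2 crosses over strand 4. Perm now: [1 4 2 3]
Gen 3 (s2^-1): strand 4 crosses under strand 2. Perm now: [1 2 4 3]
Gen 4 (s1^-1): strand 1 crosses under strand 2. Perm now: [2 1 4 3]
Gen 5 (s3^-1): strand 4 crosses under strand 3. Perm now: [2 1 3 4]
Gen 6 (s1): strand 2 crosses over strand 1. Perm now: [1 2 3 4]
Gen 7 (s1): strand 1 crosses over strand 2. Perm now: [2 1 3 4]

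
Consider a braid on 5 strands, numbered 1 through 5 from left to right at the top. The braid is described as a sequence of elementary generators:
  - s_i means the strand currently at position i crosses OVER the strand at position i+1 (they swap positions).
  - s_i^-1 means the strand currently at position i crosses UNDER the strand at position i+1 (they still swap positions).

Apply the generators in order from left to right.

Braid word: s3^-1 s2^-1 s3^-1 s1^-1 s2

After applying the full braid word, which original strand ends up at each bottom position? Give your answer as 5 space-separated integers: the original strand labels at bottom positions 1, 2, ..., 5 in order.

Answer: 4 3 1 2 5

Derivation:
Gen 1 (s3^-1): strand 3 crosses under strand 4. Perm now: [1 2 4 3 5]
Gen 2 (s2^-1): strand 2 crosses under strand 4. Perm now: [1 4 2 3 5]
Gen 3 (s3^-1): strand 2 crosses under strand 3. Perm now: [1 4 3 2 5]
Gen 4 (s1^-1): strand 1 crosses under strand 4. Perm now: [4 1 3 2 5]
Gen 5 (s2): strand 1 crosses over strand 3. Perm now: [4 3 1 2 5]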